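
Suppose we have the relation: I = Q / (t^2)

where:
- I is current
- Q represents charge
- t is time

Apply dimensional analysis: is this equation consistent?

No

I (current) has dimensions [I].
Q (charge) has dimensions [I T].
t (time) has dimensions [T].

Left side: [I]
Right side: [I T^-1]

The two sides have different dimensions, so the equation is NOT dimensionally consistent.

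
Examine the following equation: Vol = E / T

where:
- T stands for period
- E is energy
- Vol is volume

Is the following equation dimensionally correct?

No

T (period) has dimensions [T].
E (energy) has dimensions [L^2 M T^-2].
Vol (volume) has dimensions [L^3].

Left side: [L^3]
Right side: [L^2 M T^-3]

The two sides have different dimensions, so the equation is NOT dimensionally consistent.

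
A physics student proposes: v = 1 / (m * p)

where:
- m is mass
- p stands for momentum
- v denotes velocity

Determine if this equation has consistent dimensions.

No

m (mass) has dimensions [M].
p (momentum) has dimensions [L M T^-1].
v (velocity) has dimensions [L T^-1].

Left side: [L T^-1]
Right side: [L^-1 M^-2 T]

The two sides have different dimensions, so the equation is NOT dimensionally consistent.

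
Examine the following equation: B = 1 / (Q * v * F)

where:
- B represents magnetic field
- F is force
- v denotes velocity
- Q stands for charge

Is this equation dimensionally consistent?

No

B (magnetic field) has dimensions [I^-1 M T^-2].
F (force) has dimensions [L M T^-2].
v (velocity) has dimensions [L T^-1].
Q (charge) has dimensions [I T].

Left side: [I^-1 M T^-2]
Right side: [I^-1 L^-2 M^-1 T^2]

The two sides have different dimensions, so the equation is NOT dimensionally consistent.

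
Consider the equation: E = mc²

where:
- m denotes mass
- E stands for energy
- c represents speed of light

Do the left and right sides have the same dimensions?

Yes

m (mass) has dimensions [M].
E (energy) has dimensions [L^2 M T^-2].
c (speed of light) has dimensions [L T^-1].

Left side: [L^2 M T^-2]
Right side: [L^2 M T^-2]

Both sides have the same dimensions, so the equation is dimensionally consistent.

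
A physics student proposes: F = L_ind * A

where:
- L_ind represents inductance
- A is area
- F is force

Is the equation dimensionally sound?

No

L_ind (inductance) has dimensions [I^-2 L^2 M T^-2].
A (area) has dimensions [L^2].
F (force) has dimensions [L M T^-2].

Left side: [L M T^-2]
Right side: [I^-2 L^4 M T^-2]

The two sides have different dimensions, so the equation is NOT dimensionally consistent.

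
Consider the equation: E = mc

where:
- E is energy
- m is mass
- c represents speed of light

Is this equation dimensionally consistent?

No

E (energy) has dimensions [L^2 M T^-2].
m (mass) has dimensions [M].
c (speed of light) has dimensions [L T^-1].

Left side: [L^2 M T^-2]
Right side: [L M T^-1]

The two sides have different dimensions, so the equation is NOT dimensionally consistent.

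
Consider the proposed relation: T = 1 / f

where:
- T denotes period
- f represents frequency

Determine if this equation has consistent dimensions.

Yes

T (period) has dimensions [T].
f (frequency) has dimensions [T^-1].

Left side: [T]
Right side: [T]

Both sides have the same dimensions, so the equation is dimensionally consistent.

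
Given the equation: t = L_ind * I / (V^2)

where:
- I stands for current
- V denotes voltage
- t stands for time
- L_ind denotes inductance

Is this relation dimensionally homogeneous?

No

I (current) has dimensions [I].
V (voltage) has dimensions [I^-1 L^2 M T^-3].
t (time) has dimensions [T].
L_ind (inductance) has dimensions [I^-2 L^2 M T^-2].

Left side: [T]
Right side: [I L^-2 M^-1 T^4]

The two sides have different dimensions, so the equation is NOT dimensionally consistent.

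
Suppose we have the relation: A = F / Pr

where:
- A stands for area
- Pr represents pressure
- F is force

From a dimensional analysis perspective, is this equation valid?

Yes

A (area) has dimensions [L^2].
Pr (pressure) has dimensions [L^-1 M T^-2].
F (force) has dimensions [L M T^-2].

Left side: [L^2]
Right side: [L^2]

Both sides have the same dimensions, so the equation is dimensionally consistent.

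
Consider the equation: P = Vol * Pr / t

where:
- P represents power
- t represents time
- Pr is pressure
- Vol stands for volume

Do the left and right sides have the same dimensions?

Yes

P (power) has dimensions [L^2 M T^-3].
t (time) has dimensions [T].
Pr (pressure) has dimensions [L^-1 M T^-2].
Vol (volume) has dimensions [L^3].

Left side: [L^2 M T^-3]
Right side: [L^2 M T^-3]

Both sides have the same dimensions, so the equation is dimensionally consistent.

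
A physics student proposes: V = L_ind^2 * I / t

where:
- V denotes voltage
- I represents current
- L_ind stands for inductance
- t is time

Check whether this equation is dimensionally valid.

No

V (voltage) has dimensions [I^-1 L^2 M T^-3].
I (current) has dimensions [I].
L_ind (inductance) has dimensions [I^-2 L^2 M T^-2].
t (time) has dimensions [T].

Left side: [I^-1 L^2 M T^-3]
Right side: [I^-3 L^4 M^2 T^-5]

The two sides have different dimensions, so the equation is NOT dimensionally consistent.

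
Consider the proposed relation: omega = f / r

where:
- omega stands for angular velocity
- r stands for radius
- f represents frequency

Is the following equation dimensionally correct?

No

omega (angular velocity) has dimensions [T^-1].
r (radius) has dimensions [L].
f (frequency) has dimensions [T^-1].

Left side: [T^-1]
Right side: [L^-1 T^-1]

The two sides have different dimensions, so the equation is NOT dimensionally consistent.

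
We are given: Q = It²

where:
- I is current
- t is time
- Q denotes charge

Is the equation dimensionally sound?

No

I (current) has dimensions [I].
t (time) has dimensions [T].
Q (charge) has dimensions [I T].

Left side: [I T]
Right side: [I T^2]

The two sides have different dimensions, so the equation is NOT dimensionally consistent.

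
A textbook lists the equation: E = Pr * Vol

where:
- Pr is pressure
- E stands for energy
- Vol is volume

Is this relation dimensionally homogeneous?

Yes

Pr (pressure) has dimensions [L^-1 M T^-2].
E (energy) has dimensions [L^2 M T^-2].
Vol (volume) has dimensions [L^3].

Left side: [L^2 M T^-2]
Right side: [L^2 M T^-2]

Both sides have the same dimensions, so the equation is dimensionally consistent.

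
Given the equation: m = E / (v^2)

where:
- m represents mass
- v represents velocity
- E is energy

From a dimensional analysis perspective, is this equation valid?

Yes

m (mass) has dimensions [M].
v (velocity) has dimensions [L T^-1].
E (energy) has dimensions [L^2 M T^-2].

Left side: [M]
Right side: [M]

Both sides have the same dimensions, so the equation is dimensionally consistent.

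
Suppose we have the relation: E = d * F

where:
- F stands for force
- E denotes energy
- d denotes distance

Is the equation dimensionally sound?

Yes

F (force) has dimensions [L M T^-2].
E (energy) has dimensions [L^2 M T^-2].
d (distance) has dimensions [L].

Left side: [L^2 M T^-2]
Right side: [L^2 M T^-2]

Both sides have the same dimensions, so the equation is dimensionally consistent.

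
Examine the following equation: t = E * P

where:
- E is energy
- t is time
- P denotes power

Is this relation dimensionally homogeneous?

No

E (energy) has dimensions [L^2 M T^-2].
t (time) has dimensions [T].
P (power) has dimensions [L^2 M T^-3].

Left side: [T]
Right side: [L^4 M^2 T^-5]

The two sides have different dimensions, so the equation is NOT dimensionally consistent.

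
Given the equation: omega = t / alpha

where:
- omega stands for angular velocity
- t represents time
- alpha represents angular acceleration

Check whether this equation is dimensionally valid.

No

omega (angular velocity) has dimensions [T^-1].
t (time) has dimensions [T].
alpha (angular acceleration) has dimensions [T^-2].

Left side: [T^-1]
Right side: [T^3]

The two sides have different dimensions, so the equation is NOT dimensionally consistent.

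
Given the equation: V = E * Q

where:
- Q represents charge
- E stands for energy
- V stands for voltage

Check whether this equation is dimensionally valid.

No

Q (charge) has dimensions [I T].
E (energy) has dimensions [L^2 M T^-2].
V (voltage) has dimensions [I^-1 L^2 M T^-3].

Left side: [I^-1 L^2 M T^-3]
Right side: [I L^2 M T^-1]

The two sides have different dimensions, so the equation is NOT dimensionally consistent.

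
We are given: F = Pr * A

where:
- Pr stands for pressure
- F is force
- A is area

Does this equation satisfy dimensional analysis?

Yes

Pr (pressure) has dimensions [L^-1 M T^-2].
F (force) has dimensions [L M T^-2].
A (area) has dimensions [L^2].

Left side: [L M T^-2]
Right side: [L M T^-2]

Both sides have the same dimensions, so the equation is dimensionally consistent.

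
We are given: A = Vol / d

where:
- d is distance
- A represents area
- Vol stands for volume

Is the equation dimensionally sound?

Yes

d (distance) has dimensions [L].
A (area) has dimensions [L^2].
Vol (volume) has dimensions [L^3].

Left side: [L^2]
Right side: [L^2]

Both sides have the same dimensions, so the equation is dimensionally consistent.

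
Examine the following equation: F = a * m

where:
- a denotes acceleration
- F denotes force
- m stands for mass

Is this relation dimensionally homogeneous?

Yes

a (acceleration) has dimensions [L T^-2].
F (force) has dimensions [L M T^-2].
m (mass) has dimensions [M].

Left side: [L M T^-2]
Right side: [L M T^-2]

Both sides have the same dimensions, so the equation is dimensionally consistent.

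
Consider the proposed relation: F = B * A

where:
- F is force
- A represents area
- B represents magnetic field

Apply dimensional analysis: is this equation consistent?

No

F (force) has dimensions [L M T^-2].
A (area) has dimensions [L^2].
B (magnetic field) has dimensions [I^-1 M T^-2].

Left side: [L M T^-2]
Right side: [I^-1 L^2 M T^-2]

The two sides have different dimensions, so the equation is NOT dimensionally consistent.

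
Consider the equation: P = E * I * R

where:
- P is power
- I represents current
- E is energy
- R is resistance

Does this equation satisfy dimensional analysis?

No

P (power) has dimensions [L^2 M T^-3].
I (current) has dimensions [I].
E (energy) has dimensions [L^2 M T^-2].
R (resistance) has dimensions [I^-2 L^2 M T^-3].

Left side: [L^2 M T^-3]
Right side: [I^-1 L^4 M^2 T^-5]

The two sides have different dimensions, so the equation is NOT dimensionally consistent.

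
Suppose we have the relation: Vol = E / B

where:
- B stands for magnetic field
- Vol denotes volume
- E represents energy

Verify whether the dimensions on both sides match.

No

B (magnetic field) has dimensions [I^-1 M T^-2].
Vol (volume) has dimensions [L^3].
E (energy) has dimensions [L^2 M T^-2].

Left side: [L^3]
Right side: [I L^2]

The two sides have different dimensions, so the equation is NOT dimensionally consistent.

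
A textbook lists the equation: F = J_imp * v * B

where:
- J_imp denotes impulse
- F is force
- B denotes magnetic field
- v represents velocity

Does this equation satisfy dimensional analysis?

No

J_imp (impulse) has dimensions [L M T^-1].
F (force) has dimensions [L M T^-2].
B (magnetic field) has dimensions [I^-1 M T^-2].
v (velocity) has dimensions [L T^-1].

Left side: [L M T^-2]
Right side: [I^-1 L^2 M^2 T^-4]

The two sides have different dimensions, so the equation is NOT dimensionally consistent.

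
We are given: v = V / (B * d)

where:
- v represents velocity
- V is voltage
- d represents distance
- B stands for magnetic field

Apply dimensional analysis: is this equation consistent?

Yes

v (velocity) has dimensions [L T^-1].
V (voltage) has dimensions [I^-1 L^2 M T^-3].
d (distance) has dimensions [L].
B (magnetic field) has dimensions [I^-1 M T^-2].

Left side: [L T^-1]
Right side: [L T^-1]

Both sides have the same dimensions, so the equation is dimensionally consistent.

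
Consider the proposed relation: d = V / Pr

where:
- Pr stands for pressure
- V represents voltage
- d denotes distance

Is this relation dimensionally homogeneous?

No

Pr (pressure) has dimensions [L^-1 M T^-2].
V (voltage) has dimensions [I^-1 L^2 M T^-3].
d (distance) has dimensions [L].

Left side: [L]
Right side: [I^-1 L^3 T^-1]

The two sides have different dimensions, so the equation is NOT dimensionally consistent.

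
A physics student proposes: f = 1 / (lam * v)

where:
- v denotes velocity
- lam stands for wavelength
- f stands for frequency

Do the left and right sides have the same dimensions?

No

v (velocity) has dimensions [L T^-1].
lam (wavelength) has dimensions [L].
f (frequency) has dimensions [T^-1].

Left side: [T^-1]
Right side: [L^-2 T]

The two sides have different dimensions, so the equation is NOT dimensionally consistent.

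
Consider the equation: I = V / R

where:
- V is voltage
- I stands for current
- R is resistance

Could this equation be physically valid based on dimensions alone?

Yes

V (voltage) has dimensions [I^-1 L^2 M T^-3].
I (current) has dimensions [I].
R (resistance) has dimensions [I^-2 L^2 M T^-3].

Left side: [I]
Right side: [I]

Both sides have the same dimensions, so the equation is dimensionally consistent.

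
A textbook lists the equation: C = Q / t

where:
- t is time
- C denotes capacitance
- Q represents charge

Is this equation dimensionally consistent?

No

t (time) has dimensions [T].
C (capacitance) has dimensions [I^2 L^-2 M^-1 T^4].
Q (charge) has dimensions [I T].

Left side: [I^2 L^-2 M^-1 T^4]
Right side: [I]

The two sides have different dimensions, so the equation is NOT dimensionally consistent.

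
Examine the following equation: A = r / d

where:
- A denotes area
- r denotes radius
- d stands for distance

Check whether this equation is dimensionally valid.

No

A (area) has dimensions [L^2].
r (radius) has dimensions [L].
d (distance) has dimensions [L].

Left side: [L^2]
Right side: [dimensionless]

The two sides have different dimensions, so the equation is NOT dimensionally consistent.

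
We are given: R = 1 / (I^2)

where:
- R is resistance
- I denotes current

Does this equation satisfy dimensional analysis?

No

R (resistance) has dimensions [I^-2 L^2 M T^-3].
I (current) has dimensions [I].

Left side: [I^-2 L^2 M T^-3]
Right side: [I^-2]

The two sides have different dimensions, so the equation is NOT dimensionally consistent.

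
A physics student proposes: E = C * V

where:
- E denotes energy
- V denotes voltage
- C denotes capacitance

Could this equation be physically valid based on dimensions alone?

No

E (energy) has dimensions [L^2 M T^-2].
V (voltage) has dimensions [I^-1 L^2 M T^-3].
C (capacitance) has dimensions [I^2 L^-2 M^-1 T^4].

Left side: [L^2 M T^-2]
Right side: [I T]

The two sides have different dimensions, so the equation is NOT dimensionally consistent.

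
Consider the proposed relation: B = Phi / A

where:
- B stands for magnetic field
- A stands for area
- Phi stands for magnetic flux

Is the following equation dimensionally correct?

Yes

B (magnetic field) has dimensions [I^-1 M T^-2].
A (area) has dimensions [L^2].
Phi (magnetic flux) has dimensions [I^-1 L^2 M T^-2].

Left side: [I^-1 M T^-2]
Right side: [I^-1 M T^-2]

Both sides have the same dimensions, so the equation is dimensionally consistent.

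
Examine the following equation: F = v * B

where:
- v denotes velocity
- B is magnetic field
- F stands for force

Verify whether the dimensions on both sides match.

No

v (velocity) has dimensions [L T^-1].
B (magnetic field) has dimensions [I^-1 M T^-2].
F (force) has dimensions [L M T^-2].

Left side: [L M T^-2]
Right side: [I^-1 L M T^-3]

The two sides have different dimensions, so the equation is NOT dimensionally consistent.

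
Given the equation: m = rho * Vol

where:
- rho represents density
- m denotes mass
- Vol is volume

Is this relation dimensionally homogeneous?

Yes

rho (density) has dimensions [L^-3 M].
m (mass) has dimensions [M].
Vol (volume) has dimensions [L^3].

Left side: [M]
Right side: [M]

Both sides have the same dimensions, so the equation is dimensionally consistent.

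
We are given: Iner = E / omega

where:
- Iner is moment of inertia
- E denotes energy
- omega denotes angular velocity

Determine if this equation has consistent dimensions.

No

Iner (moment of inertia) has dimensions [L^2 M].
E (energy) has dimensions [L^2 M T^-2].
omega (angular velocity) has dimensions [T^-1].

Left side: [L^2 M]
Right side: [L^2 M T^-1]

The two sides have different dimensions, so the equation is NOT dimensionally consistent.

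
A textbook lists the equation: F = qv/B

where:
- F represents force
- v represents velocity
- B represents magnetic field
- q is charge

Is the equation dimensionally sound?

No

F (force) has dimensions [L M T^-2].
v (velocity) has dimensions [L T^-1].
B (magnetic field) has dimensions [I^-1 M T^-2].
q (charge) has dimensions [I T].

Left side: [L M T^-2]
Right side: [I^2 L M^-1 T^2]

The two sides have different dimensions, so the equation is NOT dimensionally consistent.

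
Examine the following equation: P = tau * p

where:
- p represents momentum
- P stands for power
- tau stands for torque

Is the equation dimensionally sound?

No

p (momentum) has dimensions [L M T^-1].
P (power) has dimensions [L^2 M T^-3].
tau (torque) has dimensions [L^2 M T^-2].

Left side: [L^2 M T^-3]
Right side: [L^3 M^2 T^-3]

The two sides have different dimensions, so the equation is NOT dimensionally consistent.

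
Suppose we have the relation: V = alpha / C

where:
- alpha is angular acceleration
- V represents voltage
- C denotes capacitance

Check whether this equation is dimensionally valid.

No

alpha (angular acceleration) has dimensions [T^-2].
V (voltage) has dimensions [I^-1 L^2 M T^-3].
C (capacitance) has dimensions [I^2 L^-2 M^-1 T^4].

Left side: [I^-1 L^2 M T^-3]
Right side: [I^-2 L^2 M T^-6]

The two sides have different dimensions, so the equation is NOT dimensionally consistent.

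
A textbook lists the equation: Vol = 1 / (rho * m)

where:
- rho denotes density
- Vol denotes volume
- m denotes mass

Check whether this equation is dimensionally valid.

No

rho (density) has dimensions [L^-3 M].
Vol (volume) has dimensions [L^3].
m (mass) has dimensions [M].

Left side: [L^3]
Right side: [L^3 M^-2]

The two sides have different dimensions, so the equation is NOT dimensionally consistent.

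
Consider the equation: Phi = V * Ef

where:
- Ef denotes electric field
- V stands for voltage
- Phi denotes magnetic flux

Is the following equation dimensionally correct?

No

Ef (electric field) has dimensions [I^-1 L M T^-3].
V (voltage) has dimensions [I^-1 L^2 M T^-3].
Phi (magnetic flux) has dimensions [I^-1 L^2 M T^-2].

Left side: [I^-1 L^2 M T^-2]
Right side: [I^-2 L^3 M^2 T^-6]

The two sides have different dimensions, so the equation is NOT dimensionally consistent.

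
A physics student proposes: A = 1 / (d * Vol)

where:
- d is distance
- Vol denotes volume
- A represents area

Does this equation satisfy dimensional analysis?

No

d (distance) has dimensions [L].
Vol (volume) has dimensions [L^3].
A (area) has dimensions [L^2].

Left side: [L^2]
Right side: [L^-4]

The two sides have different dimensions, so the equation is NOT dimensionally consistent.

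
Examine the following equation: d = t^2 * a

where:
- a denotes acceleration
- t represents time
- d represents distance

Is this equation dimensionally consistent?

Yes

a (acceleration) has dimensions [L T^-2].
t (time) has dimensions [T].
d (distance) has dimensions [L].

Left side: [L]
Right side: [L]

Both sides have the same dimensions, so the equation is dimensionally consistent.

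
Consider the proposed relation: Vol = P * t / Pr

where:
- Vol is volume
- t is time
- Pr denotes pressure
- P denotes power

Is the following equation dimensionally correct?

Yes

Vol (volume) has dimensions [L^3].
t (time) has dimensions [T].
Pr (pressure) has dimensions [L^-1 M T^-2].
P (power) has dimensions [L^2 M T^-3].

Left side: [L^3]
Right side: [L^3]

Both sides have the same dimensions, so the equation is dimensionally consistent.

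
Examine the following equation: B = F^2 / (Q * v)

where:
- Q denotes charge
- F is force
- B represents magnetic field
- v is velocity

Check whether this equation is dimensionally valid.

No

Q (charge) has dimensions [I T].
F (force) has dimensions [L M T^-2].
B (magnetic field) has dimensions [I^-1 M T^-2].
v (velocity) has dimensions [L T^-1].

Left side: [I^-1 M T^-2]
Right side: [I^-1 L M^2 T^-4]

The two sides have different dimensions, so the equation is NOT dimensionally consistent.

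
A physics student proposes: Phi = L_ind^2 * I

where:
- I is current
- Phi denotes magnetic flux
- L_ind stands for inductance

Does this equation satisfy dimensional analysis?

No

I (current) has dimensions [I].
Phi (magnetic flux) has dimensions [I^-1 L^2 M T^-2].
L_ind (inductance) has dimensions [I^-2 L^2 M T^-2].

Left side: [I^-1 L^2 M T^-2]
Right side: [I^-3 L^4 M^2 T^-4]

The two sides have different dimensions, so the equation is NOT dimensionally consistent.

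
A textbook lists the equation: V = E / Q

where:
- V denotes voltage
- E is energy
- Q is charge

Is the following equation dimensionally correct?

Yes

V (voltage) has dimensions [I^-1 L^2 M T^-3].
E (energy) has dimensions [L^2 M T^-2].
Q (charge) has dimensions [I T].

Left side: [I^-1 L^2 M T^-3]
Right side: [I^-1 L^2 M T^-3]

Both sides have the same dimensions, so the equation is dimensionally consistent.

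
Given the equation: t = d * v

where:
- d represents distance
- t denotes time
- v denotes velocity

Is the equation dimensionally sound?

No

d (distance) has dimensions [L].
t (time) has dimensions [T].
v (velocity) has dimensions [L T^-1].

Left side: [T]
Right side: [L^2 T^-1]

The two sides have different dimensions, so the equation is NOT dimensionally consistent.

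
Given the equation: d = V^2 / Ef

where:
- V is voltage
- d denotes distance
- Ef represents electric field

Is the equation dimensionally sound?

No

V (voltage) has dimensions [I^-1 L^2 M T^-3].
d (distance) has dimensions [L].
Ef (electric field) has dimensions [I^-1 L M T^-3].

Left side: [L]
Right side: [I^-1 L^3 M T^-3]

The two sides have different dimensions, so the equation is NOT dimensionally consistent.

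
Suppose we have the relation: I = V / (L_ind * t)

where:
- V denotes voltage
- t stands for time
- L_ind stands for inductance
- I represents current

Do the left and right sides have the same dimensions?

No

V (voltage) has dimensions [I^-1 L^2 M T^-3].
t (time) has dimensions [T].
L_ind (inductance) has dimensions [I^-2 L^2 M T^-2].
I (current) has dimensions [I].

Left side: [I]
Right side: [I T^-2]

The two sides have different dimensions, so the equation is NOT dimensionally consistent.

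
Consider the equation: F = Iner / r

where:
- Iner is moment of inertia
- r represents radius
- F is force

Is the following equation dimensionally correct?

No

Iner (moment of inertia) has dimensions [L^2 M].
r (radius) has dimensions [L].
F (force) has dimensions [L M T^-2].

Left side: [L M T^-2]
Right side: [L M]

The two sides have different dimensions, so the equation is NOT dimensionally consistent.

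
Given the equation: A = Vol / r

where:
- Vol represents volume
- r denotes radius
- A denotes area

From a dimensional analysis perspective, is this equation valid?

Yes

Vol (volume) has dimensions [L^3].
r (radius) has dimensions [L].
A (area) has dimensions [L^2].

Left side: [L^2]
Right side: [L^2]

Both sides have the same dimensions, so the equation is dimensionally consistent.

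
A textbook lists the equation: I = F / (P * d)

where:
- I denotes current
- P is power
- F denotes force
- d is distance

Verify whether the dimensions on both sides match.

No

I (current) has dimensions [I].
P (power) has dimensions [L^2 M T^-3].
F (force) has dimensions [L M T^-2].
d (distance) has dimensions [L].

Left side: [I]
Right side: [L^-2 T]

The two sides have different dimensions, so the equation is NOT dimensionally consistent.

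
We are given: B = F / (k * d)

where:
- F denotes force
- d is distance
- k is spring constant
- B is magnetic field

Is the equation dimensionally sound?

No

F (force) has dimensions [L M T^-2].
d (distance) has dimensions [L].
k (spring constant) has dimensions [M T^-2].
B (magnetic field) has dimensions [I^-1 M T^-2].

Left side: [I^-1 M T^-2]
Right side: [dimensionless]

The two sides have different dimensions, so the equation is NOT dimensionally consistent.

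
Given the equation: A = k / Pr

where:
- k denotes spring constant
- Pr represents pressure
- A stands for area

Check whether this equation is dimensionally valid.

No

k (spring constant) has dimensions [M T^-2].
Pr (pressure) has dimensions [L^-1 M T^-2].
A (area) has dimensions [L^2].

Left side: [L^2]
Right side: [L]

The two sides have different dimensions, so the equation is NOT dimensionally consistent.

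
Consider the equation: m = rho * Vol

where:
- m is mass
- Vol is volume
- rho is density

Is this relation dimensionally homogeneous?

Yes

m (mass) has dimensions [M].
Vol (volume) has dimensions [L^3].
rho (density) has dimensions [L^-3 M].

Left side: [M]
Right side: [M]

Both sides have the same dimensions, so the equation is dimensionally consistent.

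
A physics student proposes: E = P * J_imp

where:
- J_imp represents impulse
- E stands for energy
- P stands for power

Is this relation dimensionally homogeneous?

No

J_imp (impulse) has dimensions [L M T^-1].
E (energy) has dimensions [L^2 M T^-2].
P (power) has dimensions [L^2 M T^-3].

Left side: [L^2 M T^-2]
Right side: [L^3 M^2 T^-4]

The two sides have different dimensions, so the equation is NOT dimensionally consistent.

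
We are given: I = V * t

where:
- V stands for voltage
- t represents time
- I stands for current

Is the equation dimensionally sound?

No

V (voltage) has dimensions [I^-1 L^2 M T^-3].
t (time) has dimensions [T].
I (current) has dimensions [I].

Left side: [I]
Right side: [I^-1 L^2 M T^-2]

The two sides have different dimensions, so the equation is NOT dimensionally consistent.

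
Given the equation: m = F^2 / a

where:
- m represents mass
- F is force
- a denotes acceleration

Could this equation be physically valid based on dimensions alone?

No

m (mass) has dimensions [M].
F (force) has dimensions [L M T^-2].
a (acceleration) has dimensions [L T^-2].

Left side: [M]
Right side: [L M^2 T^-2]

The two sides have different dimensions, so the equation is NOT dimensionally consistent.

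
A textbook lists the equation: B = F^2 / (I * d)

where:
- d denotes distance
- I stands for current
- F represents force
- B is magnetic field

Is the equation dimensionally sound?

No

d (distance) has dimensions [L].
I (current) has dimensions [I].
F (force) has dimensions [L M T^-2].
B (magnetic field) has dimensions [I^-1 M T^-2].

Left side: [I^-1 M T^-2]
Right side: [I^-1 L M^2 T^-4]

The two sides have different dimensions, so the equation is NOT dimensionally consistent.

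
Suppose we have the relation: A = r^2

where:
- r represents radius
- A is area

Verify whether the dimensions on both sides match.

Yes

r (radius) has dimensions [L].
A (area) has dimensions [L^2].

Left side: [L^2]
Right side: [L^2]

Both sides have the same dimensions, so the equation is dimensionally consistent.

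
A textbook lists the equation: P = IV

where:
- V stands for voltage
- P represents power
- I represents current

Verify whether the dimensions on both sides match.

Yes

V (voltage) has dimensions [I^-1 L^2 M T^-3].
P (power) has dimensions [L^2 M T^-3].
I (current) has dimensions [I].

Left side: [L^2 M T^-3]
Right side: [L^2 M T^-3]

Both sides have the same dimensions, so the equation is dimensionally consistent.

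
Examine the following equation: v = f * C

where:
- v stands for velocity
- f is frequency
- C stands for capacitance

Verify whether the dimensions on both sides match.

No

v (velocity) has dimensions [L T^-1].
f (frequency) has dimensions [T^-1].
C (capacitance) has dimensions [I^2 L^-2 M^-1 T^4].

Left side: [L T^-1]
Right side: [I^2 L^-2 M^-1 T^3]

The two sides have different dimensions, so the equation is NOT dimensionally consistent.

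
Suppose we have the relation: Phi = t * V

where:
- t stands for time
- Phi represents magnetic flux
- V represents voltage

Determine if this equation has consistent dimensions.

Yes

t (time) has dimensions [T].
Phi (magnetic flux) has dimensions [I^-1 L^2 M T^-2].
V (voltage) has dimensions [I^-1 L^2 M T^-3].

Left side: [I^-1 L^2 M T^-2]
Right side: [I^-1 L^2 M T^-2]

Both sides have the same dimensions, so the equation is dimensionally consistent.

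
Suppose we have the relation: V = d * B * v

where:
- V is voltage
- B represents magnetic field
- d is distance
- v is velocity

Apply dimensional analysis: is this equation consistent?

Yes

V (voltage) has dimensions [I^-1 L^2 M T^-3].
B (magnetic field) has dimensions [I^-1 M T^-2].
d (distance) has dimensions [L].
v (velocity) has dimensions [L T^-1].

Left side: [I^-1 L^2 M T^-3]
Right side: [I^-1 L^2 M T^-3]

Both sides have the same dimensions, so the equation is dimensionally consistent.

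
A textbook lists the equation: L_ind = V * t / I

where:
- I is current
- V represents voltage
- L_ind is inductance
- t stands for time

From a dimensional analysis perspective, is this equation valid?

Yes

I (current) has dimensions [I].
V (voltage) has dimensions [I^-1 L^2 M T^-3].
L_ind (inductance) has dimensions [I^-2 L^2 M T^-2].
t (time) has dimensions [T].

Left side: [I^-2 L^2 M T^-2]
Right side: [I^-2 L^2 M T^-2]

Both sides have the same dimensions, so the equation is dimensionally consistent.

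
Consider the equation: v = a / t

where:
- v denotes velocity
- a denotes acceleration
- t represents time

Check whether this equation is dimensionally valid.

No

v (velocity) has dimensions [L T^-1].
a (acceleration) has dimensions [L T^-2].
t (time) has dimensions [T].

Left side: [L T^-1]
Right side: [L T^-3]

The two sides have different dimensions, so the equation is NOT dimensionally consistent.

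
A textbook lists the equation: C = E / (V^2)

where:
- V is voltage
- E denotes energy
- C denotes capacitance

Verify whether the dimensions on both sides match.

Yes

V (voltage) has dimensions [I^-1 L^2 M T^-3].
E (energy) has dimensions [L^2 M T^-2].
C (capacitance) has dimensions [I^2 L^-2 M^-1 T^4].

Left side: [I^2 L^-2 M^-1 T^4]
Right side: [I^2 L^-2 M^-1 T^4]

Both sides have the same dimensions, so the equation is dimensionally consistent.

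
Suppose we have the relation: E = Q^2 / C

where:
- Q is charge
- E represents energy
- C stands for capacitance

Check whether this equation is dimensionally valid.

Yes

Q (charge) has dimensions [I T].
E (energy) has dimensions [L^2 M T^-2].
C (capacitance) has dimensions [I^2 L^-2 M^-1 T^4].

Left side: [L^2 M T^-2]
Right side: [L^2 M T^-2]

Both sides have the same dimensions, so the equation is dimensionally consistent.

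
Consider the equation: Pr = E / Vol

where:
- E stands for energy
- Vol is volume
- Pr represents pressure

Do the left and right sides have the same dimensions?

Yes

E (energy) has dimensions [L^2 M T^-2].
Vol (volume) has dimensions [L^3].
Pr (pressure) has dimensions [L^-1 M T^-2].

Left side: [L^-1 M T^-2]
Right side: [L^-1 M T^-2]

Both sides have the same dimensions, so the equation is dimensionally consistent.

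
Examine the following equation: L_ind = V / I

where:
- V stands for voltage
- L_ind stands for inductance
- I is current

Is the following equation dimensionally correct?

No

V (voltage) has dimensions [I^-1 L^2 M T^-3].
L_ind (inductance) has dimensions [I^-2 L^2 M T^-2].
I (current) has dimensions [I].

Left side: [I^-2 L^2 M T^-2]
Right side: [I^-2 L^2 M T^-3]

The two sides have different dimensions, so the equation is NOT dimensionally consistent.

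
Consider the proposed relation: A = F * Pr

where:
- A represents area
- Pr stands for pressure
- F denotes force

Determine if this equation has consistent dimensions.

No

A (area) has dimensions [L^2].
Pr (pressure) has dimensions [L^-1 M T^-2].
F (force) has dimensions [L M T^-2].

Left side: [L^2]
Right side: [M^2 T^-4]

The two sides have different dimensions, so the equation is NOT dimensionally consistent.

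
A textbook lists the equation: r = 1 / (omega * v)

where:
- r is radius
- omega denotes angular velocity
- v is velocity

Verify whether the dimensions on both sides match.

No

r (radius) has dimensions [L].
omega (angular velocity) has dimensions [T^-1].
v (velocity) has dimensions [L T^-1].

Left side: [L]
Right side: [L^-1 T^2]

The two sides have different dimensions, so the equation is NOT dimensionally consistent.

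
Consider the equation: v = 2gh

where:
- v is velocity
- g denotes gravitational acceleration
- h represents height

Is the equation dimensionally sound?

No

v (velocity) has dimensions [L T^-1].
g (gravitational acceleration) has dimensions [L T^-2].
h (height) has dimensions [L].

Left side: [L T^-1]
Right side: [L^2 T^-2]

The two sides have different dimensions, so the equation is NOT dimensionally consistent.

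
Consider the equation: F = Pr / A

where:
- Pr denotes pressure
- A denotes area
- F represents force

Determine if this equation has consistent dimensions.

No

Pr (pressure) has dimensions [L^-1 M T^-2].
A (area) has dimensions [L^2].
F (force) has dimensions [L M T^-2].

Left side: [L M T^-2]
Right side: [L^-3 M T^-2]

The two sides have different dimensions, so the equation is NOT dimensionally consistent.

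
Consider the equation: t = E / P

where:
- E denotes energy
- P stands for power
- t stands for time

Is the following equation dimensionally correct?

Yes

E (energy) has dimensions [L^2 M T^-2].
P (power) has dimensions [L^2 M T^-3].
t (time) has dimensions [T].

Left side: [T]
Right side: [T]

Both sides have the same dimensions, so the equation is dimensionally consistent.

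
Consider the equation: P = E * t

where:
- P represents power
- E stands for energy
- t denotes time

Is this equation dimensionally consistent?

No

P (power) has dimensions [L^2 M T^-3].
E (energy) has dimensions [L^2 M T^-2].
t (time) has dimensions [T].

Left side: [L^2 M T^-3]
Right side: [L^2 M T^-1]

The two sides have different dimensions, so the equation is NOT dimensionally consistent.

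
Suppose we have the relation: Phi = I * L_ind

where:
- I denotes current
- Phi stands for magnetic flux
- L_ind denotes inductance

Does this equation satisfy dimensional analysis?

Yes

I (current) has dimensions [I].
Phi (magnetic flux) has dimensions [I^-1 L^2 M T^-2].
L_ind (inductance) has dimensions [I^-2 L^2 M T^-2].

Left side: [I^-1 L^2 M T^-2]
Right side: [I^-1 L^2 M T^-2]

Both sides have the same dimensions, so the equation is dimensionally consistent.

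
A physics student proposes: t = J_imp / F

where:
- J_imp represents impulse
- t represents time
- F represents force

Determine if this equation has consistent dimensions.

Yes

J_imp (impulse) has dimensions [L M T^-1].
t (time) has dimensions [T].
F (force) has dimensions [L M T^-2].

Left side: [T]
Right side: [T]

Both sides have the same dimensions, so the equation is dimensionally consistent.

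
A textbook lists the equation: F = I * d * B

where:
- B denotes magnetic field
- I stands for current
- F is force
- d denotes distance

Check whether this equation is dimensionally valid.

Yes

B (magnetic field) has dimensions [I^-1 M T^-2].
I (current) has dimensions [I].
F (force) has dimensions [L M T^-2].
d (distance) has dimensions [L].

Left side: [L M T^-2]
Right side: [L M T^-2]

Both sides have the same dimensions, so the equation is dimensionally consistent.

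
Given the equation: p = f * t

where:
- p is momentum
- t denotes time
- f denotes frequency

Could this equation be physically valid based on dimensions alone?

No

p (momentum) has dimensions [L M T^-1].
t (time) has dimensions [T].
f (frequency) has dimensions [T^-1].

Left side: [L M T^-1]
Right side: [dimensionless]

The two sides have different dimensions, so the equation is NOT dimensionally consistent.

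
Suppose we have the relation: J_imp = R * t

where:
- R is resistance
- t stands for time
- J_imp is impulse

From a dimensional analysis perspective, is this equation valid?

No

R (resistance) has dimensions [I^-2 L^2 M T^-3].
t (time) has dimensions [T].
J_imp (impulse) has dimensions [L M T^-1].

Left side: [L M T^-1]
Right side: [I^-2 L^2 M T^-2]

The two sides have different dimensions, so the equation is NOT dimensionally consistent.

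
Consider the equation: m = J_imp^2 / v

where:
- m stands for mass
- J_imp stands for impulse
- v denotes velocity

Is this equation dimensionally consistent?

No

m (mass) has dimensions [M].
J_imp (impulse) has dimensions [L M T^-1].
v (velocity) has dimensions [L T^-1].

Left side: [M]
Right side: [L M^2 T^-1]

The two sides have different dimensions, so the equation is NOT dimensionally consistent.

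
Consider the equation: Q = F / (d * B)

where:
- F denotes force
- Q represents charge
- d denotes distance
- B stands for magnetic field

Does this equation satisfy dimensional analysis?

No

F (force) has dimensions [L M T^-2].
Q (charge) has dimensions [I T].
d (distance) has dimensions [L].
B (magnetic field) has dimensions [I^-1 M T^-2].

Left side: [I T]
Right side: [I]

The two sides have different dimensions, so the equation is NOT dimensionally consistent.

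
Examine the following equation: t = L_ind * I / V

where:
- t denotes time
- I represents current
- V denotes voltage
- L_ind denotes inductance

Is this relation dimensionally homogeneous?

Yes

t (time) has dimensions [T].
I (current) has dimensions [I].
V (voltage) has dimensions [I^-1 L^2 M T^-3].
L_ind (inductance) has dimensions [I^-2 L^2 M T^-2].

Left side: [T]
Right side: [T]

Both sides have the same dimensions, so the equation is dimensionally consistent.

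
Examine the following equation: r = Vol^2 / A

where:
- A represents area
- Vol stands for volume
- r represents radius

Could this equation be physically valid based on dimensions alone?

No

A (area) has dimensions [L^2].
Vol (volume) has dimensions [L^3].
r (radius) has dimensions [L].

Left side: [L]
Right side: [L^4]

The two sides have different dimensions, so the equation is NOT dimensionally consistent.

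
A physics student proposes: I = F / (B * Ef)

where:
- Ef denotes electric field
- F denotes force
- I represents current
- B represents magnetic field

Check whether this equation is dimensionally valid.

No

Ef (electric field) has dimensions [I^-1 L M T^-3].
F (force) has dimensions [L M T^-2].
I (current) has dimensions [I].
B (magnetic field) has dimensions [I^-1 M T^-2].

Left side: [I]
Right side: [I^2 M^-1 T^3]

The two sides have different dimensions, so the equation is NOT dimensionally consistent.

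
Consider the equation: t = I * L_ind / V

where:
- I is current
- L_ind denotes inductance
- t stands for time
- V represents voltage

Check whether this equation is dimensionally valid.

Yes

I (current) has dimensions [I].
L_ind (inductance) has dimensions [I^-2 L^2 M T^-2].
t (time) has dimensions [T].
V (voltage) has dimensions [I^-1 L^2 M T^-3].

Left side: [T]
Right side: [T]

Both sides have the same dimensions, so the equation is dimensionally consistent.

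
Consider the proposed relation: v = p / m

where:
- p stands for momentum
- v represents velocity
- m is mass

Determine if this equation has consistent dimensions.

Yes

p (momentum) has dimensions [L M T^-1].
v (velocity) has dimensions [L T^-1].
m (mass) has dimensions [M].

Left side: [L T^-1]
Right side: [L T^-1]

Both sides have the same dimensions, so the equation is dimensionally consistent.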